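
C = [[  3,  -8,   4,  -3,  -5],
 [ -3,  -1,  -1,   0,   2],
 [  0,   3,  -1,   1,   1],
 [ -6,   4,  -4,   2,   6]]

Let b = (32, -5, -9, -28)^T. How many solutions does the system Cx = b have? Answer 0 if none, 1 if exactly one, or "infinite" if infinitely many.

infinite

Row reduce the augmented matrix [C | b].
R2 ← R2 + R1: [0, -9, 3, -3, -3, 27]
R4 ← R4 + (2)·R1: [0, -12, 4, -4, -4, 36]
R3 ← R3 + (1/3)·R2: [0, 0, 0, 0, 0, 0]
R4 ← R4 − (4/3)·R2: [0, 0, 0, 0, 0, 0]
The echelon form has 2 nonzero rows, and every pivot lies in the first 5 columns, so rank(C) = rank([C|b]) = 2.
The system is consistent.
rank = 2 < 5 unknowns, so there are infinitely many solutions.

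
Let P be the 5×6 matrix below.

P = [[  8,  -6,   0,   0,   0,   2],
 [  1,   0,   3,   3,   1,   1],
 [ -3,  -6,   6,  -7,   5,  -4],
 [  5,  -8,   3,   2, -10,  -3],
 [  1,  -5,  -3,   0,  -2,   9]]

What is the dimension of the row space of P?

5

Row reduce to echelon form.
R2 ← R2 − (1/8)·R1: [0, 3/4, 3, 3, 1, 3/4]
R3 ← R3 + (3/8)·R1: [0, -33/4, 6, -7, 5, -13/4]
R4 ← R4 − (5/8)·R1: [0, -17/4, 3, 2, -10, -17/4]
R5 ← R5 − (1/8)·R1: [0, -17/4, -3, 0, -2, 35/4]
R3 ← R3 + (11)·R2: [0, 0, 39, 26, 16, 5]
R4 ← R4 + (17/3)·R2: [0, 0, 20, 19, -13/3, 0]
R5 ← R5 + (17/3)·R2: [0, 0, 14, 17, 11/3, 13]
R4 ← R4 − (20/39)·R3: [0, 0, 0, 17/3, -163/13, -100/39]
R5 ← R5 − (14/39)·R3: [0, 0, 0, 23/3, -27/13, 437/39]
R5 ← R5 − (23/17)·R4: [0, 0, 0, 0, 3290/221, 3243/221]
Echelon form has 5 nonzero rows, so rank(P) = 5.
The row space has dimension equal to the rank: 5.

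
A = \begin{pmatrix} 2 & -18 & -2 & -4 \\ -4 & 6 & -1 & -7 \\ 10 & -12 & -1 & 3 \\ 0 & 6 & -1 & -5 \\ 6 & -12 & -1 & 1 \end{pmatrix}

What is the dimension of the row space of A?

Row reduce to echelon form.
R2 ← R2 + (2)·R1: [0, -30, -5, -15]
R3 ← R3 − (5)·R1: [0, 78, 9, 23]
R5 ← R5 − (3)·R1: [0, 42, 5, 13]
R3 ← R3 + (13/5)·R2: [0, 0, -4, -16]
R4 ← R4 + (1/5)·R2: [0, 0, -2, -8]
R5 ← R5 + (7/5)·R2: [0, 0, -2, -8]
R4 ← R4 − (1/2)·R3: [0, 0, 0, 0]
R5 ← R5 − (1/2)·R3: [0, 0, 0, 0]
Echelon form has 3 nonzero rows, so rank(A) = 3.
The row space has dimension equal to the rank: 3.

3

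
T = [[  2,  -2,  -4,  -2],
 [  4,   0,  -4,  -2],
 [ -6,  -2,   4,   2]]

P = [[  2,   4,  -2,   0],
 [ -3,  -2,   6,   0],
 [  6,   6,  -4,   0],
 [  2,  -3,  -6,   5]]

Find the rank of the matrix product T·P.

First compute TP:
[[-18,  -6,  12, -10],
 [-20,  -2,  20, -10],
 [ 22,  -2, -28,  10]]
Now row reduce the product.
R2 ← R2 − (10/9)·R1: [0, 14/3, 20/3, 10/9]
R3 ← R3 + (11/9)·R1: [0, -28/3, -40/3, -20/9]
R3 ← R3 + (2)·R2: [0, 0, 0, 0]
2 nonzero rows, so rank(TP) = 2.

2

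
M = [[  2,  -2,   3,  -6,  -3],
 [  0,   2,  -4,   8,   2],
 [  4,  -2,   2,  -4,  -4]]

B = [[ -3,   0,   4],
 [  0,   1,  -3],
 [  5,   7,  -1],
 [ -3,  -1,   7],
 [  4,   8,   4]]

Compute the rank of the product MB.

First compute MB:
[[ 15,   1, -43],
 [-36, -18,  62],
 [ -6, -16, -24]]
Now row reduce the product.
R2 ← R2 + (12/5)·R1: [0, -78/5, -206/5]
R3 ← R3 + (2/5)·R1: [0, -78/5, -206/5]
R3 ← R3 − R2: [0, 0, 0]
2 nonzero rows, so rank(MB) = 2.

2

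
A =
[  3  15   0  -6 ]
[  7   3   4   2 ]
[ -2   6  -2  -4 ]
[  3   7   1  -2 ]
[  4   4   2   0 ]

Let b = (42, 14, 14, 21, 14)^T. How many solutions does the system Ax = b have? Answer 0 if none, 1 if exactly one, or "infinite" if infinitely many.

Row reduce the augmented matrix [A | b].
R2 ← R2 − (7/3)·R1: [0, -32, 4, 16, -84]
R3 ← R3 + (2/3)·R1: [0, 16, -2, -8, 42]
R4 ← R4 − R1: [0, -8, 1, 4, -21]
R5 ← R5 − (4/3)·R1: [0, -16, 2, 8, -42]
R3 ← R3 + (1/2)·R2: [0, 0, 0, 0, 0]
R4 ← R4 − (1/4)·R2: [0, 0, 0, 0, 0]
R5 ← R5 − (1/2)·R2: [0, 0, 0, 0, 0]
The echelon form has 2 nonzero rows, and every pivot lies in the first 4 columns, so rank(A) = rank([A|b]) = 2.
The system is consistent.
rank = 2 < 4 unknowns, so there are infinitely many solutions.

infinite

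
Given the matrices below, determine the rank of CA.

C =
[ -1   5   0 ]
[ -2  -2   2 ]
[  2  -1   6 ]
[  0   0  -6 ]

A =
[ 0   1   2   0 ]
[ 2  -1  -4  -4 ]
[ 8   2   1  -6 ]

3

First compute CA:
[[ 10,  -6, -22, -20],
 [ 12,   4,   6,  -4],
 [ 46,  15,  14, -32],
 [-48, -12,  -6,  36]]
Now row reduce the product.
R2 ← R2 − (6/5)·R1: [0, 56/5, 162/5, 20]
R3 ← R3 − (23/5)·R1: [0, 213/5, 576/5, 60]
R4 ← R4 + (24/5)·R1: [0, -204/5, -558/5, -60]
R3 ← R3 − (213/56)·R2: [0, 0, -225/28, -225/14]
R4 ← R4 + (51/14)·R2: [0, 0, 45/7, 90/7]
R4 ← R4 + (4/5)·R3: [0, 0, 0, 0]
3 nonzero rows, so rank(CA) = 3.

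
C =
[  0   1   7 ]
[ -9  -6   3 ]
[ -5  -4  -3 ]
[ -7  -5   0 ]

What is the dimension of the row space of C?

2

Row reduce to echelon form.
Swap R1 ↔ R2
R3 ← R3 − (5/9)·R1: [0, -2/3, -14/3]
R4 ← R4 − (7/9)·R1: [0, -1/3, -7/3]
R3 ← R3 + (2/3)·R2: [0, 0, 0]
R4 ← R4 + (1/3)·R2: [0, 0, 0]
Echelon form has 2 nonzero rows, so rank(C) = 2.
The row space has dimension equal to the rank: 2.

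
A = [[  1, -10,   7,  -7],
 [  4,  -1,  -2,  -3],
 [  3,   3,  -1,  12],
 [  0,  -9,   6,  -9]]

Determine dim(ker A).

1

Row reduce to echelon form.
R2 ← R2 − (4)·R1: [0, 39, -30, 25]
R3 ← R3 − (3)·R1: [0, 33, -22, 33]
R3 ← R3 − (11/13)·R2: [0, 0, 44/13, 154/13]
R4 ← R4 + (3/13)·R2: [0, 0, -12/13, -42/13]
R4 ← R4 + (3/11)·R3: [0, 0, 0, 0]
3 nonzero rows, so rank(A) = 3.
A has 4 columns; by rank–nullity, nullity = 4 − 3 = 1.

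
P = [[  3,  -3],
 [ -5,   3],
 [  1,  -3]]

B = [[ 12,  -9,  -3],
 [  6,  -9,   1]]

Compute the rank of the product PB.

2

First compute PB:
[[ 18,   0, -12],
 [-42,  18,  18],
 [ -6,  18,  -6]]
Now row reduce the product.
R2 ← R2 + (7/3)·R1: [0, 18, -10]
R3 ← R3 + (1/3)·R1: [0, 18, -10]
R3 ← R3 − R2: [0, 0, 0]
2 nonzero rows, so rank(PB) = 2.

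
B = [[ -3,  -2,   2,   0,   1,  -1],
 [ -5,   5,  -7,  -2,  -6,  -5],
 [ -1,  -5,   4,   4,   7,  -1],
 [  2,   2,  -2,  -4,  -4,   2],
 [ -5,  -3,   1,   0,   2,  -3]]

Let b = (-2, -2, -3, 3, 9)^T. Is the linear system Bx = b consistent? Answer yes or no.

no

Row reduce the augmented matrix [B | b].
R2 ← R2 − (5/3)·R1: [0, 25/3, -31/3, -2, -23/3, -10/3, 4/3]
R3 ← R3 − (1/3)·R1: [0, -13/3, 10/3, 4, 20/3, -2/3, -7/3]
R4 ← R4 + (2/3)·R1: [0, 2/3, -2/3, -4, -10/3, 4/3, 5/3]
R5 ← R5 − (5/3)·R1: [0, 1/3, -7/3, 0, 1/3, -4/3, 37/3]
R3 ← R3 + (13/25)·R2: [0, 0, -51/25, 74/25, 67/25, -12/5, -41/25]
R4 ← R4 − (2/25)·R2: [0, 0, 4/25, -96/25, -68/25, 8/5, 39/25]
R5 ← R5 − (1/25)·R2: [0, 0, -48/25, 2/25, 16/25, -6/5, 307/25]
R4 ← R4 + (4/51)·R3: [0, 0, 0, -184/51, -128/51, 24/17, 73/51]
R5 ← R5 − (16/17)·R3: [0, 0, 0, -46/17, -32/17, 18/17, 235/17]
R5 ← R5 − (3/4)·R4: [0, 0, 0, 0, 0, 0, 51/4]
The echelon form has 5 nonzero rows; the last pivot sits in the augmented column, so rank(B) = 4 but rank([B|b]) = 5.
Since the ranks differ, the system is inconsistent.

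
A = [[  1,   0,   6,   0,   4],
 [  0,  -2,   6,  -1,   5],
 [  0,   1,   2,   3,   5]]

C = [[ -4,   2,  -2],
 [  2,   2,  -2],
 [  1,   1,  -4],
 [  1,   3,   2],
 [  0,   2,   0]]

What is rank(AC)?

3

First compute AC:
[[  2,  16, -26],
 [  1,   9, -22],
 [  7,  23,  -4]]
Now row reduce the product.
R2 ← R2 − (1/2)·R1: [0, 1, -9]
R3 ← R3 − (7/2)·R1: [0, -33, 87]
R3 ← R3 + (33)·R2: [0, 0, -210]
3 nonzero rows, so rank(AC) = 3.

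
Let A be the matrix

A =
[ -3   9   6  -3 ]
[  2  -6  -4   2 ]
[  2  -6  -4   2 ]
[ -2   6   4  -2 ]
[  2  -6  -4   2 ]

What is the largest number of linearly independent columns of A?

Row reduce to echelon form.
R2 ← R2 + (2/3)·R1: [0, 0, 0, 0]
R3 ← R3 + (2/3)·R1: [0, 0, 0, 0]
R4 ← R4 − (2/3)·R1: [0, 0, 0, 0]
R5 ← R5 + (2/3)·R1: [0, 0, 0, 0]
Echelon form has 1 nonzero row, so rank(A) = 1.
The rank gives the maximum number of linearly independent columns: 1.

1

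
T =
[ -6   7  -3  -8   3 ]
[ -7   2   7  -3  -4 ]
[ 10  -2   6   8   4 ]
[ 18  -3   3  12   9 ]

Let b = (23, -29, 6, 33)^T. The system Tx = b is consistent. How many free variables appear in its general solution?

Row reduce the augmented matrix [T | b].
R2 ← R2 − (7/6)·R1: [0, -37/6, 21/2, 19/3, -15/2, -335/6]
R3 ← R3 + (5/3)·R1: [0, 29/3, 1, -16/3, 9, 133/3]
R4 ← R4 + (3)·R1: [0, 18, -6, -12, 18, 102]
R3 ← R3 + (58/37)·R2: [0, 0, 646/37, 170/37, -102/37, -1598/37]
R4 ← R4 + (108/37)·R2: [0, 0, 912/37, 240/37, -144/37, -2256/37]
R4 ← R4 − (24/17)·R3: [0, 0, 0, 0, 0, 0]
The echelon form has 3 nonzero rows, and every pivot lies in the first 5 columns, so rank(T) = rank([T|b]) = 3.
The system is consistent.
Free variables = (unknowns) − (rank) = 5 − 3 = 2.

2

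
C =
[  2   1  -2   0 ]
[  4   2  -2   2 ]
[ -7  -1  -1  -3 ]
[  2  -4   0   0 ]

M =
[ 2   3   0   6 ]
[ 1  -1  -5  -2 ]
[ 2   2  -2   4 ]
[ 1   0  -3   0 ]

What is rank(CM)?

2

First compute CM:
[[  1,   1,  -1,   2],
 [  8,   6, -12,  12],
 [-20, -22,  16, -44],
 [  0,  10,  20,  20]]
Now row reduce the product.
R2 ← R2 − (8)·R1: [0, -2, -4, -4]
R3 ← R3 + (20)·R1: [0, -2, -4, -4]
R3 ← R3 − R2: [0, 0, 0, 0]
R4 ← R4 + (5)·R2: [0, 0, 0, 0]
2 nonzero rows, so rank(CM) = 2.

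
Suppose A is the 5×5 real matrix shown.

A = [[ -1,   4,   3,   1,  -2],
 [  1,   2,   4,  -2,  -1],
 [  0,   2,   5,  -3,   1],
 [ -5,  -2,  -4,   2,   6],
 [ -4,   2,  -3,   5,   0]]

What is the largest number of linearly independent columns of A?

Row reduce to echelon form.
R2 ← R2 + R1: [0, 6, 7, -1, -3]
R4 ← R4 − (5)·R1: [0, -22, -19, -3, 16]
R5 ← R5 − (4)·R1: [0, -14, -15, 1, 8]
R3 ← R3 − (1/3)·R2: [0, 0, 8/3, -8/3, 2]
R4 ← R4 + (11/3)·R2: [0, 0, 20/3, -20/3, 5]
R5 ← R5 + (7/3)·R2: [0, 0, 4/3, -4/3, 1]
R4 ← R4 − (5/2)·R3: [0, 0, 0, 0, 0]
R5 ← R5 − (1/2)·R3: [0, 0, 0, 0, 0]
Echelon form has 3 nonzero rows, so rank(A) = 3.
The rank gives the maximum number of linearly independent columns: 3.

3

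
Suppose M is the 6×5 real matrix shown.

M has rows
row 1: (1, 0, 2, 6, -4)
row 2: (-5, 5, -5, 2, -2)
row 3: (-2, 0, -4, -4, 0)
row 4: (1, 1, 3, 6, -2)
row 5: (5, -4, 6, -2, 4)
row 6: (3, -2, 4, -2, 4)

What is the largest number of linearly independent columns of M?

Row reduce to echelon form.
R2 ← R2 + (5)·R1: [0, 5, 5, 32, -22]
R3 ← R3 + (2)·R1: [0, 0, 0, 8, -8]
R4 ← R4 − R1: [0, 1, 1, 0, 2]
R5 ← R5 − (5)·R1: [0, -4, -4, -32, 24]
R6 ← R6 − (3)·R1: [0, -2, -2, -20, 16]
R4 ← R4 − (1/5)·R2: [0, 0, 0, -32/5, 32/5]
R5 ← R5 + (4/5)·R2: [0, 0, 0, -32/5, 32/5]
R6 ← R6 + (2/5)·R2: [0, 0, 0, -36/5, 36/5]
R4 ← R4 + (4/5)·R3: [0, 0, 0, 0, 0]
R5 ← R5 + (4/5)·R3: [0, 0, 0, 0, 0]
R6 ← R6 + (9/10)·R3: [0, 0, 0, 0, 0]
Echelon form has 3 nonzero rows, so rank(M) = 3.
The rank gives the maximum number of linearly independent columns: 3.

3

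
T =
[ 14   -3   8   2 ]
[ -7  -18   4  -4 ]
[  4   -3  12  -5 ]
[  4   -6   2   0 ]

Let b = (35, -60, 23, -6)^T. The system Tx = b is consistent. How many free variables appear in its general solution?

Row reduce the augmented matrix [T | b].
R2 ← R2 + (1/2)·R1: [0, -39/2, 8, -3, -85/2]
R3 ← R3 − (2/7)·R1: [0, -15/7, 68/7, -39/7, 13]
R4 ← R4 − (2/7)·R1: [0, -36/7, -2/7, -4/7, -16]
R3 ← R3 − (10/91)·R2: [0, 0, 804/91, -477/91, 1608/91]
R4 ← R4 − (24/91)·R2: [0, 0, -218/91, 20/91, -436/91]
R4 ← R4 + (109/402)·R3: [0, 0, 0, -161/134, 0]
The echelon form has 4 nonzero rows, and every pivot lies in the first 4 columns, so rank(T) = rank([T|b]) = 4.
The system is consistent.
Free variables = (unknowns) − (rank) = 4 − 4 = 0.

0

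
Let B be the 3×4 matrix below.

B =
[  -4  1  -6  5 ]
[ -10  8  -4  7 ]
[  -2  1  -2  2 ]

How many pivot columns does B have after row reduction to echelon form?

Row reduce to echelon form.
R2 ← R2 − (5/2)·R1: [0, 11/2, 11, -11/2]
R3 ← R3 − (1/2)·R1: [0, 1/2, 1, -1/2]
R3 ← R3 − (1/11)·R2: [0, 0, 0, 0]
Echelon form has 2 nonzero rows, so rank(B) = 2.
Each nonzero row contributes one pivot column: 2 pivot columns.

2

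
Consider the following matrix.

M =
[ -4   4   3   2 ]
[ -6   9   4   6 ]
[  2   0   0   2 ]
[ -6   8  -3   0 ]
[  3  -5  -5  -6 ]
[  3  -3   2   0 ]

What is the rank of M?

Row reduce to echelon form.
R2 ← R2 − (3/2)·R1: [0, 3, -1/2, 3]
R3 ← R3 + (1/2)·R1: [0, 2, 3/2, 3]
R4 ← R4 − (3/2)·R1: [0, 2, -15/2, -3]
R5 ← R5 + (3/4)·R1: [0, -2, -11/4, -9/2]
R6 ← R6 + (3/4)·R1: [0, 0, 17/4, 3/2]
R3 ← R3 − (2/3)·R2: [0, 0, 11/6, 1]
R4 ← R4 − (2/3)·R2: [0, 0, -43/6, -5]
R5 ← R5 + (2/3)·R2: [0, 0, -37/12, -5/2]
R4 ← R4 + (43/11)·R3: [0, 0, 0, -12/11]
R5 ← R5 + (37/22)·R3: [0, 0, 0, -9/11]
R6 ← R6 − (51/22)·R3: [0, 0, 0, -9/11]
R5 ← R5 − (3/4)·R4: [0, 0, 0, 0]
R6 ← R6 − (3/4)·R4: [0, 0, 0, 0]
Echelon form has 4 nonzero rows, so rank(M) = 4.

4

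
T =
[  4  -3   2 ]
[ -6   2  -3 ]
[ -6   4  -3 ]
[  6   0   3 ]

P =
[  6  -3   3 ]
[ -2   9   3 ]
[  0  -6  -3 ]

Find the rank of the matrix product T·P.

2

First compute TP:
[[ 30, -51,  -3],
 [-40,  54,  -3],
 [-44,  72,   3],
 [ 36, -36,   9]]
Now row reduce the product.
R2 ← R2 + (4/3)·R1: [0, -14, -7]
R3 ← R3 + (22/15)·R1: [0, -14/5, -7/5]
R4 ← R4 − (6/5)·R1: [0, 126/5, 63/5]
R3 ← R3 − (1/5)·R2: [0, 0, 0]
R4 ← R4 + (9/5)·R2: [0, 0, 0]
2 nonzero rows, so rank(TP) = 2.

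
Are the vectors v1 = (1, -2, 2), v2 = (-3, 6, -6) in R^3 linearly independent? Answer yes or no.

Form the matrix with these vectors as rows and row reduce.
R2 ← R2 + (3)·R1: [0, 0, 0]
1 nonzero row, so the 2 vectors span a space of dimension 1.
Since 1 < 2, the vectors are linearly dependent.

no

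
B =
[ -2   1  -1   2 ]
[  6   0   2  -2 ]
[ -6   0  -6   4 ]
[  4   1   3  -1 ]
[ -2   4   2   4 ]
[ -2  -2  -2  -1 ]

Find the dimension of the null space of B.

Row reduce to echelon form.
R2 ← R2 + (3)·R1: [0, 3, -1, 4]
R3 ← R3 − (3)·R1: [0, -3, -3, -2]
R4 ← R4 + (2)·R1: [0, 3, 1, 3]
R5 ← R5 − R1: [0, 3, 3, 2]
R6 ← R6 − R1: [0, -3, -1, -3]
R3 ← R3 + R2: [0, 0, -4, 2]
R4 ← R4 − R2: [0, 0, 2, -1]
R5 ← R5 − R2: [0, 0, 4, -2]
R6 ← R6 + R2: [0, 0, -2, 1]
R4 ← R4 + (1/2)·R3: [0, 0, 0, 0]
R5 ← R5 + R3: [0, 0, 0, 0]
R6 ← R6 − (1/2)·R3: [0, 0, 0, 0]
3 nonzero rows, so rank(B) = 3.
B has 4 columns; by rank–nullity, nullity = 4 − 3 = 1.

1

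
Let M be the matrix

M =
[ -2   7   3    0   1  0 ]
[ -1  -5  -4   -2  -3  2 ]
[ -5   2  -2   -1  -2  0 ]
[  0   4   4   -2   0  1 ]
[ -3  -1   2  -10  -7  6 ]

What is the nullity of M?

Row reduce to echelon form.
R2 ← R2 − (1/2)·R1: [0, -17/2, -11/2, -2, -7/2, 2]
R3 ← R3 − (5/2)·R1: [0, -31/2, -19/2, -1, -9/2, 0]
R5 ← R5 − (3/2)·R1: [0, -23/2, -5/2, -10, -17/2, 6]
R3 ← R3 − (31/17)·R2: [0, 0, 9/17, 45/17, 32/17, -62/17]
R4 ← R4 + (8/17)·R2: [0, 0, 24/17, -50/17, -28/17, 33/17]
R5 ← R5 − (23/17)·R2: [0, 0, 84/17, -124/17, -64/17, 56/17]
R4 ← R4 − (8/3)·R3: [0, 0, 0, -10, -20/3, 35/3]
R5 ← R5 − (28/3)·R3: [0, 0, 0, -32, -64/3, 112/3]
R5 ← R5 − (16/5)·R4: [0, 0, 0, 0, 0, 0]
4 nonzero rows, so rank(M) = 4.
M has 6 columns; by rank–nullity, nullity = 6 − 4 = 2.

2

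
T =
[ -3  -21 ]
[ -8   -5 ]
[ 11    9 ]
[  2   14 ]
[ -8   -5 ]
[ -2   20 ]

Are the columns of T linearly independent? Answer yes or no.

yes

Row reduce T to echelon form.
R2 ← R2 − (8/3)·R1: [0, 51]
R3 ← R3 + (11/3)·R1: [0, -68]
R4 ← R4 + (2/3)·R1: [0, 0]
R5 ← R5 − (8/3)·R1: [0, 51]
R6 ← R6 − (2/3)·R1: [0, 34]
R3 ← R3 + (4/3)·R2: [0, 0]
R5 ← R5 − R2: [0, 0]
R6 ← R6 − (2/3)·R2: [0, 0]
2 pivots among 2 columns.
Every column is a pivot column, so the columns are linearly independent.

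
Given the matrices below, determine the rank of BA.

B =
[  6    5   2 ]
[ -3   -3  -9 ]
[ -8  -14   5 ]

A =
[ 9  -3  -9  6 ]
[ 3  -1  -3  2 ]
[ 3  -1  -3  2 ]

First compute BA:
[[ 75, -25, -75,  50],
 [-63,  21,  63, -42],
 [-99,  33,  99, -66]]
Now row reduce the product.
R2 ← R2 + (21/25)·R1: [0, 0, 0, 0]
R3 ← R3 + (33/25)·R1: [0, 0, 0, 0]
1 nonzero row, so rank(BA) = 1.

1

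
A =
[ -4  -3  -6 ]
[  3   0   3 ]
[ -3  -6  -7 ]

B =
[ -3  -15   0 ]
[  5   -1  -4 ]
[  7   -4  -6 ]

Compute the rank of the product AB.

First compute AB:
[[-45,  87,  48],
 [ 12, -57, -18],
 [-70,  79,  66]]
Now row reduce the product.
R2 ← R2 + (4/15)·R1: [0, -169/5, -26/5]
R3 ← R3 − (14/9)·R1: [0, -169/3, -26/3]
R3 ← R3 − (5/3)·R2: [0, 0, 0]
2 nonzero rows, so rank(AB) = 2.

2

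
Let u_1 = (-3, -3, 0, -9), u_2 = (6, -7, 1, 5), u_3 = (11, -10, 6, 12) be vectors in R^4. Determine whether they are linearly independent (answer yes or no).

Form the matrix with these vectors as rows and row reduce.
R2 ← R2 + (2)·R1: [0, -13, 1, -13]
R3 ← R3 + (11/3)·R1: [0, -21, 6, -21]
R3 ← R3 − (21/13)·R2: [0, 0, 57/13, 0]
3 nonzero rows, so the 3 vectors span a space of dimension 3.
Since 3 = 3, the vectors are linearly independent.

yes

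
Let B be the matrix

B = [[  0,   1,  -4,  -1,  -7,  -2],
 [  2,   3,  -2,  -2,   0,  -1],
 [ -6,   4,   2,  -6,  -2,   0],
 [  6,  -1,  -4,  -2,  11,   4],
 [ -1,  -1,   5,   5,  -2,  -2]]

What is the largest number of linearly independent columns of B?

Row reduce to echelon form.
Swap R1 ↔ R2
R3 ← R3 + (3)·R1: [0, 13, -4, -12, -2, -3]
R4 ← R4 − (3)·R1: [0, -10, 2, 4, 11, 7]
R5 ← R5 + (1/2)·R1: [0, 1/2, 4, 4, -2, -5/2]
R3 ← R3 − (13)·R2: [0, 0, 48, 1, 89, 23]
R4 ← R4 + (10)·R2: [0, 0, -38, -6, -59, -13]
R5 ← R5 − (1/2)·R2: [0, 0, 6, 9/2, 3/2, -3/2]
R4 ← R4 + (19/24)·R3: [0, 0, 0, -125/24, 275/24, 125/24]
R5 ← R5 − (1/8)·R3: [0, 0, 0, 35/8, -77/8, -35/8]
R5 ← R5 + (21/25)·R4: [0, 0, 0, 0, 0, 0]
Echelon form has 4 nonzero rows, so rank(B) = 4.
The rank gives the maximum number of linearly independent columns: 4.

4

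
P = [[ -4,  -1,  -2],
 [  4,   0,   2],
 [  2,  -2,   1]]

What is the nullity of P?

1

Row reduce to echelon form.
R2 ← R2 + R1: [0, -1, 0]
R3 ← R3 + (1/2)·R1: [0, -5/2, 0]
R3 ← R3 − (5/2)·R2: [0, 0, 0]
2 nonzero rows, so rank(P) = 2.
P has 3 columns; by rank–nullity, nullity = 3 − 2 = 1.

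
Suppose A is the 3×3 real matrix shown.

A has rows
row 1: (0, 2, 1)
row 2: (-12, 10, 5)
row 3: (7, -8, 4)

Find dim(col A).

Row reduce to echelon form.
Swap R1 ↔ R2
R3 ← R3 + (7/12)·R1: [0, -13/6, 83/12]
R3 ← R3 + (13/12)·R2: [0, 0, 8]
Echelon form has 3 nonzero rows, so rank(A) = 3.
The column space has dimension equal to the rank: 3.

3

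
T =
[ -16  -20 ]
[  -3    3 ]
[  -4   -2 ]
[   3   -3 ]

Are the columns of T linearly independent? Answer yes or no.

Row reduce T to echelon form.
R2 ← R2 − (3/16)·R1: [0, 27/4]
R3 ← R3 − (1/4)·R1: [0, 3]
R4 ← R4 + (3/16)·R1: [0, -27/4]
R3 ← R3 − (4/9)·R2: [0, 0]
R4 ← R4 + R2: [0, 0]
2 pivots among 2 columns.
Every column is a pivot column, so the columns are linearly independent.

yes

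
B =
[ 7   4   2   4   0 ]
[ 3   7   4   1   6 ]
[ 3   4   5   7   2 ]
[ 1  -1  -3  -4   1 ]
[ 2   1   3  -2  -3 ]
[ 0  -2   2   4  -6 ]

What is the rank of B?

5

Row reduce to echelon form.
R2 ← R2 − (3/7)·R1: [0, 37/7, 22/7, -5/7, 6]
R3 ← R3 − (3/7)·R1: [0, 16/7, 29/7, 37/7, 2]
R4 ← R4 − (1/7)·R1: [0, -11/7, -23/7, -32/7, 1]
R5 ← R5 − (2/7)·R1: [0, -1/7, 17/7, -22/7, -3]
R3 ← R3 − (16/37)·R2: [0, 0, 103/37, 207/37, -22/37]
R4 ← R4 + (11/37)·R2: [0, 0, -87/37, -177/37, 103/37]
R5 ← R5 + (1/37)·R2: [0, 0, 93/37, -117/37, -105/37]
R6 ← R6 + (14/37)·R2: [0, 0, 118/37, 138/37, -138/37]
R4 ← R4 + (87/103)·R3: [0, 0, 0, -6/103, 235/103]
R5 ← R5 − (93/103)·R3: [0, 0, 0, -846/103, -237/103]
R6 ← R6 − (118/103)·R3: [0, 0, 0, -276/103, -314/103]
R5 ← R5 − (141)·R4: [0, 0, 0, 0, -324]
R6 ← R6 − (46)·R4: [0, 0, 0, 0, -108]
R6 ← R6 − (1/3)·R5: [0, 0, 0, 0, 0]
Echelon form has 5 nonzero rows, so rank(B) = 5.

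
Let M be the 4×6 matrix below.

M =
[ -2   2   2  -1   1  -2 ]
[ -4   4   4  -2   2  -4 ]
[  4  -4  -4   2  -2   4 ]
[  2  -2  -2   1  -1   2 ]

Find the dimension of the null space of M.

Row reduce to echelon form.
R2 ← R2 − (2)·R1: [0, 0, 0, 0, 0, 0]
R3 ← R3 + (2)·R1: [0, 0, 0, 0, 0, 0]
R4 ← R4 + R1: [0, 0, 0, 0, 0, 0]
1 nonzero row, so rank(M) = 1.
M has 6 columns; by rank–nullity, nullity = 6 − 1 = 5.

5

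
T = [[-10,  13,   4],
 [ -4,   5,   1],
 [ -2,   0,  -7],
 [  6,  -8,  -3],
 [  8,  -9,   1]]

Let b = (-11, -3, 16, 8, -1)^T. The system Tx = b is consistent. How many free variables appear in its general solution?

1

Row reduce the augmented matrix [T | b].
R2 ← R2 − (2/5)·R1: [0, -1/5, -3/5, 7/5]
R3 ← R3 − (1/5)·R1: [0, -13/5, -39/5, 91/5]
R4 ← R4 + (3/5)·R1: [0, -1/5, -3/5, 7/5]
R5 ← R5 + (4/5)·R1: [0, 7/5, 21/5, -49/5]
R3 ← R3 − (13)·R2: [0, 0, 0, 0]
R4 ← R4 − R2: [0, 0, 0, 0]
R5 ← R5 + (7)·R2: [0, 0, 0, 0]
The echelon form has 2 nonzero rows, and every pivot lies in the first 3 columns, so rank(T) = rank([T|b]) = 2.
The system is consistent.
Free variables = (unknowns) − (rank) = 3 − 2 = 1.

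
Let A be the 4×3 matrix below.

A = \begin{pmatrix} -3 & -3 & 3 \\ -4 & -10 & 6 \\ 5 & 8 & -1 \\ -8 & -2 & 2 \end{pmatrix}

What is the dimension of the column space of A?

Row reduce to echelon form.
R2 ← R2 − (4/3)·R1: [0, -6, 2]
R3 ← R3 + (5/3)·R1: [0, 3, 4]
R4 ← R4 − (8/3)·R1: [0, 6, -6]
R3 ← R3 + (1/2)·R2: [0, 0, 5]
R4 ← R4 + R2: [0, 0, -4]
R4 ← R4 + (4/5)·R3: [0, 0, 0]
Echelon form has 3 nonzero rows, so rank(A) = 3.
The column space has dimension equal to the rank: 3.

3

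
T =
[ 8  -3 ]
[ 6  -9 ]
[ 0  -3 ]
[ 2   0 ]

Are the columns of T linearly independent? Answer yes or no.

Row reduce T to echelon form.
R2 ← R2 − (3/4)·R1: [0, -27/4]
R4 ← R4 − (1/4)·R1: [0, 3/4]
R3 ← R3 − (4/9)·R2: [0, 0]
R4 ← R4 + (1/9)·R2: [0, 0]
2 pivots among 2 columns.
Every column is a pivot column, so the columns are linearly independent.

yes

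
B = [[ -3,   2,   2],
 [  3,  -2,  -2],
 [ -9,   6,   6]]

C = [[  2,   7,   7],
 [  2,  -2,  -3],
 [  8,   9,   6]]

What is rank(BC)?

1

First compute BC:
[[ 14,  -7, -15],
 [-14,   7,  15],
 [ 42, -21, -45]]
Now row reduce the product.
R2 ← R2 + R1: [0, 0, 0]
R3 ← R3 − (3)·R1: [0, 0, 0]
1 nonzero row, so rank(BC) = 1.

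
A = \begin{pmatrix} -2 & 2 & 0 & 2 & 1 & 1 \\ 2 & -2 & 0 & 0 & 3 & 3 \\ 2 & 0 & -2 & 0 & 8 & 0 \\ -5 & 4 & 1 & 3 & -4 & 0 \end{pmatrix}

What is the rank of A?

3

Row reduce to echelon form.
R2 ← R2 + R1: [0, 0, 0, 2, 4, 4]
R3 ← R3 + R1: [0, 2, -2, 2, 9, 1]
R4 ← R4 − (5/2)·R1: [0, -1, 1, -2, -13/2, -5/2]
Swap R2 ↔ R3
R4 ← R4 + (1/2)·R2: [0, 0, 0, -1, -2, -2]
R4 ← R4 + (1/2)·R3: [0, 0, 0, 0, 0, 0]
Echelon form has 3 nonzero rows, so rank(A) = 3.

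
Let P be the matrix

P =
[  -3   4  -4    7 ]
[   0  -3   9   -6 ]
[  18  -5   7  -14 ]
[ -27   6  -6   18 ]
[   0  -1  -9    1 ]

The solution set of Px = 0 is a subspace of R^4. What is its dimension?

1

Row reduce to echelon form.
R3 ← R3 + (6)·R1: [0, 19, -17, 28]
R4 ← R4 − (9)·R1: [0, -30, 30, -45]
R3 ← R3 + (19/3)·R2: [0, 0, 40, -10]
R4 ← R4 − (10)·R2: [0, 0, -60, 15]
R5 ← R5 − (1/3)·R2: [0, 0, -12, 3]
R4 ← R4 + (3/2)·R3: [0, 0, 0, 0]
R5 ← R5 + (3/10)·R3: [0, 0, 0, 0]
3 nonzero rows, so rank(P) = 3.
P has 4 columns; by rank–nullity, nullity = 4 − 3 = 1.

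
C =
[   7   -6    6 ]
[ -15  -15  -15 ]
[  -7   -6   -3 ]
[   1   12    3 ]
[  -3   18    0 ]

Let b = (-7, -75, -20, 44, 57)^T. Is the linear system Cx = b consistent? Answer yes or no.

Row reduce the augmented matrix [C | b].
R2 ← R2 + (15/7)·R1: [0, -195/7, -15/7, -90]
R3 ← R3 + R1: [0, -12, 3, -27]
R4 ← R4 − (1/7)·R1: [0, 90/7, 15/7, 45]
R5 ← R5 + (3/7)·R1: [0, 108/7, 18/7, 54]
R3 ← R3 − (28/65)·R2: [0, 0, 51/13, 153/13]
R4 ← R4 + (6/13)·R2: [0, 0, 15/13, 45/13]
R5 ← R5 + (36/65)·R2: [0, 0, 18/13, 54/13]
R4 ← R4 − (5/17)·R3: [0, 0, 0, 0]
R5 ← R5 − (6/17)·R3: [0, 0, 0, 0]
The echelon form has 3 nonzero rows, and every pivot lies in the first 3 columns, so rank(C) = rank([C|b]) = 3.
The system is consistent.

yes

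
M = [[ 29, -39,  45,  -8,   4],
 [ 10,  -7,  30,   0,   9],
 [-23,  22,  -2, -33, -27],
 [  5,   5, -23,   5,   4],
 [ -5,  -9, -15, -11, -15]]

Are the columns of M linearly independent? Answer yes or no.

yes

Row reduce M to echelon form.
R2 ← R2 − (10/29)·R1: [0, 187/29, 420/29, 80/29, 221/29]
R3 ← R3 + (23/29)·R1: [0, -259/29, 977/29, -1141/29, -691/29]
R4 ← R4 − (5/29)·R1: [0, 340/29, -892/29, 185/29, 96/29]
R5 ← R5 + (5/29)·R1: [0, -456/29, -210/29, -359/29, -415/29]
R3 ← R3 + (259/187)·R2: [0, 0, 10051/187, -6643/187, -146/11]
R4 ← R4 − (20/11)·R2: [0, 0, -628/11, 15/11, -116/11]
R5 ← R5 + (456/187)·R2: [0, 0, 5250/187, -1057/187, 47/11]
R4 ← R4 + (10676/10051)·R3: [0, 0, 0, -365549/10051, -247692/10051]
R5 ← R5 − (5250/10051)·R3: [0, 0, 0, 129689/10051, 112627/10051]
R5 ← R5 + (129689/365549)·R4: [0, 0, 0, 0, 900185/365549]
5 pivots among 5 columns.
Every column is a pivot column, so the columns are linearly independent.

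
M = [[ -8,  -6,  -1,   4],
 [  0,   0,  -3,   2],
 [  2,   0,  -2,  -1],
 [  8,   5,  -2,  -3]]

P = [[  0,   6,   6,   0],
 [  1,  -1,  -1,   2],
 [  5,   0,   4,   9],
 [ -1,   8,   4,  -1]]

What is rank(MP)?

3

First compute MP:
[[-15, -10, -30, -25],
 [-17,  16,  -4, -29],
 [ -9,   4,   0, -17],
 [ -2,  19,  23,  -5]]
Now row reduce the product.
R2 ← R2 − (17/15)·R1: [0, 82/3, 30, -2/3]
R3 ← R3 − (3/5)·R1: [0, 10, 18, -2]
R4 ← R4 − (2/15)·R1: [0, 61/3, 27, -5/3]
R3 ← R3 − (15/41)·R2: [0, 0, 288/41, -72/41]
R4 ← R4 − (61/82)·R2: [0, 0, 192/41, -48/41]
R4 ← R4 − (2/3)·R3: [0, 0, 0, 0]
3 nonzero rows, so rank(MP) = 3.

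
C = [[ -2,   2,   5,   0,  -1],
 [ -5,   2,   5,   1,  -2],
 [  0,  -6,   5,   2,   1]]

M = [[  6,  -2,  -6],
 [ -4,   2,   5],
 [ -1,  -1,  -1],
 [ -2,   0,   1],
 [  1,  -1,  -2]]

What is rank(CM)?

First compute CM:
[[-26,   4,  19],
 [-47,  11,  40],
 [ 16, -18, -35]]
Now row reduce the product.
R2 ← R2 − (47/26)·R1: [0, 49/13, 147/26]
R3 ← R3 + (8/13)·R1: [0, -202/13, -303/13]
R3 ← R3 + (202/49)·R2: [0, 0, 0]
2 nonzero rows, so rank(CM) = 2.

2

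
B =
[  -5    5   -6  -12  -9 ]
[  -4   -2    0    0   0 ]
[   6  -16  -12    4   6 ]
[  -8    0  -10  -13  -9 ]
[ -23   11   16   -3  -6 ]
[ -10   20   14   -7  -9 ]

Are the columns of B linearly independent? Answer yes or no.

no

Row reduce B to echelon form.
R2 ← R2 − (4/5)·R1: [0, -6, 24/5, 48/5, 36/5]
R3 ← R3 + (6/5)·R1: [0, -10, -96/5, -52/5, -24/5]
R4 ← R4 − (8/5)·R1: [0, -8, -2/5, 31/5, 27/5]
R5 ← R5 − (23/5)·R1: [0, -12, 218/5, 261/5, 177/5]
R6 ← R6 − (2)·R1: [0, 10, 26, 17, 9]
R3 ← R3 − (5/3)·R2: [0, 0, -136/5, -132/5, -84/5]
R4 ← R4 − (4/3)·R2: [0, 0, -34/5, -33/5, -21/5]
R5 ← R5 − (2)·R2: [0, 0, 34, 33, 21]
R6 ← R6 + (5/3)·R2: [0, 0, 34, 33, 21]
R4 ← R4 − (1/4)·R3: [0, 0, 0, 0, 0]
R5 ← R5 + (5/4)·R3: [0, 0, 0, 0, 0]
R6 ← R6 + (5/4)·R3: [0, 0, 0, 0, 0]
3 pivots among 5 columns.
Only 3 < 5 pivot columns, so the columns are linearly dependent.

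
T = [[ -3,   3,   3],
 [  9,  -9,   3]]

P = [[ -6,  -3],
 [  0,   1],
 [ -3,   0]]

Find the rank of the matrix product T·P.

First compute TP:
[[  9,  12],
 [-63, -36]]
Now row reduce the product.
R2 ← R2 + (7)·R1: [0, 48]
2 nonzero rows, so rank(TP) = 2.

2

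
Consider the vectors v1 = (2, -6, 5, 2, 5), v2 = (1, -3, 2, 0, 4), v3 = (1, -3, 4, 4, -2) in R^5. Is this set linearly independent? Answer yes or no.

no

Form the matrix with these vectors as rows and row reduce.
R2 ← R2 − (1/2)·R1: [0, 0, -1/2, -1, 3/2]
R3 ← R3 − (1/2)·R1: [0, 0, 3/2, 3, -9/2]
R3 ← R3 + (3)·R2: [0, 0, 0, 0, 0]
2 nonzero rows, so the 3 vectors span a space of dimension 2.
Since 2 < 3, the vectors are linearly dependent.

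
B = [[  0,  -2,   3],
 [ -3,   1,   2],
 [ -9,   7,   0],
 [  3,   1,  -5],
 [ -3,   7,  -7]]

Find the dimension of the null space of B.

Row reduce to echelon form.
Swap R1 ↔ R2
R3 ← R3 − (3)·R1: [0, 4, -6]
R4 ← R4 + R1: [0, 2, -3]
R5 ← R5 − R1: [0, 6, -9]
R3 ← R3 + (2)·R2: [0, 0, 0]
R4 ← R4 + R2: [0, 0, 0]
R5 ← R5 + (3)·R2: [0, 0, 0]
2 nonzero rows, so rank(B) = 2.
B has 3 columns; by rank–nullity, nullity = 3 − 2 = 1.

1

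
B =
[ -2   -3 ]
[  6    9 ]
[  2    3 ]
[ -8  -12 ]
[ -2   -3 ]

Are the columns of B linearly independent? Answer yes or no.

Row reduce B to echelon form.
R2 ← R2 + (3)·R1: [0, 0]
R3 ← R3 + R1: [0, 0]
R4 ← R4 − (4)·R1: [0, 0]
R5 ← R5 − R1: [0, 0]
1 pivot among 2 columns.
Only 1 < 2 pivot columns, so the columns are linearly dependent.

no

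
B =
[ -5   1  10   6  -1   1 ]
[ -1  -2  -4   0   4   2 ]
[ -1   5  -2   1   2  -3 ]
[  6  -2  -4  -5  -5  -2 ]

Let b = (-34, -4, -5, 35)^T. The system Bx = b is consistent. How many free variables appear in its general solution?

Row reduce the augmented matrix [B | b].
R2 ← R2 − (1/5)·R1: [0, -11/5, -6, -6/5, 21/5, 9/5, 14/5]
R3 ← R3 − (1/5)·R1: [0, 24/5, -4, -1/5, 11/5, -16/5, 9/5]
R4 ← R4 + (6/5)·R1: [0, -4/5, 8, 11/5, -31/5, -4/5, -29/5]
R3 ← R3 + (24/11)·R2: [0, 0, -188/11, -31/11, 125/11, 8/11, 87/11]
R4 ← R4 − (4/11)·R2: [0, 0, 112/11, 29/11, -85/11, -16/11, -75/11]
R4 ← R4 + (28/47)·R3: [0, 0, 0, 45/47, -45/47, -48/47, -99/47]
The echelon form has 4 nonzero rows, and every pivot lies in the first 6 columns, so rank(B) = rank([B|b]) = 4.
The system is consistent.
Free variables = (unknowns) − (rank) = 6 − 4 = 2.

2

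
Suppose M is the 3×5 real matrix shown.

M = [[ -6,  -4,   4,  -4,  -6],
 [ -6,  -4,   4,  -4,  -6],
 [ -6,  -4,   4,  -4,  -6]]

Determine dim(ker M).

Row reduce to echelon form.
R2 ← R2 − R1: [0, 0, 0, 0, 0]
R3 ← R3 − R1: [0, 0, 0, 0, 0]
1 nonzero row, so rank(M) = 1.
M has 5 columns; by rank–nullity, nullity = 5 − 1 = 4.

4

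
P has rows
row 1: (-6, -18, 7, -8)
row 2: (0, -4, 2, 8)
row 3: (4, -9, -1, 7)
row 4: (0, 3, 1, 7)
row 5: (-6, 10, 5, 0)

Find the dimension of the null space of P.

Row reduce to echelon form.
R3 ← R3 + (2/3)·R1: [0, -21, 11/3, 5/3]
R5 ← R5 − R1: [0, 28, -2, 8]
R3 ← R3 − (21/4)·R2: [0, 0, -41/6, -121/3]
R4 ← R4 + (3/4)·R2: [0, 0, 5/2, 13]
R5 ← R5 + (7)·R2: [0, 0, 12, 64]
R4 ← R4 + (15/41)·R3: [0, 0, 0, -72/41]
R5 ← R5 + (72/41)·R3: [0, 0, 0, -280/41]
R5 ← R5 − (35/9)·R4: [0, 0, 0, 0]
4 nonzero rows, so rank(P) = 4.
P has 4 columns; by rank–nullity, nullity = 4 − 4 = 0.

0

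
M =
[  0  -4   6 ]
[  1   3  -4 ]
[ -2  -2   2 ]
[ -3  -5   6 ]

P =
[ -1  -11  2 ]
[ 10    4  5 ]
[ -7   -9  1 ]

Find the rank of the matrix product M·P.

First compute MP:
[[-82, -70, -14],
 [ 57,  37,  13],
 [-32,  -4, -12],
 [-89, -41, -25]]
Now row reduce the product.
R2 ← R2 + (57/82)·R1: [0, -478/41, 134/41]
R3 ← R3 − (16/41)·R1: [0, 956/41, -268/41]
R4 ← R4 − (89/82)·R1: [0, 1434/41, -402/41]
R3 ← R3 + (2)·R2: [0, 0, 0]
R4 ← R4 + (3)·R2: [0, 0, 0]
2 nonzero rows, so rank(MP) = 2.

2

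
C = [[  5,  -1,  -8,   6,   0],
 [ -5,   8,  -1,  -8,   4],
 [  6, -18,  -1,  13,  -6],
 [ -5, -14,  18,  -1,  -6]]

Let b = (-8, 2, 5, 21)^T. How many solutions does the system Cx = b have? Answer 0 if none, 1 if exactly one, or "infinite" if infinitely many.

Row reduce the augmented matrix [C | b].
R2 ← R2 + R1: [0, 7, -9, -2, 4, -6]
R3 ← R3 − (6/5)·R1: [0, -84/5, 43/5, 29/5, -6, 73/5]
R4 ← R4 + R1: [0, -15, 10, 5, -6, 13]
R3 ← R3 + (12/5)·R2: [0, 0, -13, 1, 18/5, 1/5]
R4 ← R4 + (15/7)·R2: [0, 0, -65/7, 5/7, 18/7, 1/7]
R4 ← R4 − (5/7)·R3: [0, 0, 0, 0, 0, 0]
The echelon form has 3 nonzero rows, and every pivot lies in the first 5 columns, so rank(C) = rank([C|b]) = 3.
The system is consistent.
rank = 3 < 5 unknowns, so there are infinitely many solutions.

infinite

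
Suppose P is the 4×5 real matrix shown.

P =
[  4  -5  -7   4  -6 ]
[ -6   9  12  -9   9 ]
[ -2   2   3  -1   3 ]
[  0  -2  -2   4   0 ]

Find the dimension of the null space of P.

3

Row reduce to echelon form.
R2 ← R2 + (3/2)·R1: [0, 3/2, 3/2, -3, 0]
R3 ← R3 + (1/2)·R1: [0, -1/2, -1/2, 1, 0]
R3 ← R3 + (1/3)·R2: [0, 0, 0, 0, 0]
R4 ← R4 + (4/3)·R2: [0, 0, 0, 0, 0]
2 nonzero rows, so rank(P) = 2.
P has 5 columns; by rank–nullity, nullity = 5 − 2 = 3.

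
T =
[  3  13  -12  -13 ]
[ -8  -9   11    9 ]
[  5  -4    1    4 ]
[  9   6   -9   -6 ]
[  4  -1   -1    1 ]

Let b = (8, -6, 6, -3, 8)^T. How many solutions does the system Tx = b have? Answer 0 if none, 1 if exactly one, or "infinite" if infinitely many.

0

Row reduce the augmented matrix [T | b].
R2 ← R2 + (8/3)·R1: [0, 77/3, -21, -77/3, 46/3]
R3 ← R3 − (5/3)·R1: [0, -77/3, 21, 77/3, -22/3]
R4 ← R4 − (3)·R1: [0, -33, 27, 33, -27]
R5 ← R5 − (4/3)·R1: [0, -55/3, 15, 55/3, -8/3]
R3 ← R3 + R2: [0, 0, 0, 0, 8]
R4 ← R4 + (9/7)·R2: [0, 0, 0, 0, -51/7]
R5 ← R5 + (5/7)·R2: [0, 0, 0, 0, 58/7]
R4 ← R4 + (51/56)·R3: [0, 0, 0, 0, 0]
R5 ← R5 − (29/28)·R3: [0, 0, 0, 0, 0]
The echelon form has 3 nonzero rows; the last pivot sits in the augmented column, so rank(T) = 2 but rank([T|b]) = 3.
Since the ranks differ, the system is inconsistent.
It has no solutions.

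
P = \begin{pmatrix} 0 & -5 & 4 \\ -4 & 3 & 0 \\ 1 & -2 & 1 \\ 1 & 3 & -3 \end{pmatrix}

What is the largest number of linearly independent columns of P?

Row reduce to echelon form.
Swap R1 ↔ R2
R3 ← R3 + (1/4)·R1: [0, -5/4, 1]
R4 ← R4 + (1/4)·R1: [0, 15/4, -3]
R3 ← R3 − (1/4)·R2: [0, 0, 0]
R4 ← R4 + (3/4)·R2: [0, 0, 0]
Echelon form has 2 nonzero rows, so rank(P) = 2.
The rank gives the maximum number of linearly independent columns: 2.

2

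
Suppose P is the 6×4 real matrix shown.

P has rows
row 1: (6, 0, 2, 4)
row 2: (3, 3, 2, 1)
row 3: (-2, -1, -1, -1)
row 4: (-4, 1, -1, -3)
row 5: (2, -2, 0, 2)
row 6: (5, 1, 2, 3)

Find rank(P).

2

Row reduce to echelon form.
R2 ← R2 − (1/2)·R1: [0, 3, 1, -1]
R3 ← R3 + (1/3)·R1: [0, -1, -1/3, 1/3]
R4 ← R4 + (2/3)·R1: [0, 1, 1/3, -1/3]
R5 ← R5 − (1/3)·R1: [0, -2, -2/3, 2/3]
R6 ← R6 − (5/6)·R1: [0, 1, 1/3, -1/3]
R3 ← R3 + (1/3)·R2: [0, 0, 0, 0]
R4 ← R4 − (1/3)·R2: [0, 0, 0, 0]
R5 ← R5 + (2/3)·R2: [0, 0, 0, 0]
R6 ← R6 − (1/3)·R2: [0, 0, 0, 0]
Echelon form has 2 nonzero rows, so rank(P) = 2.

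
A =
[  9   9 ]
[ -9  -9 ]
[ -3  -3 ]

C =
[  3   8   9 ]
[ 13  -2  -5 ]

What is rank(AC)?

1

First compute AC:
[[144,  54,  36],
 [-144, -54, -36],
 [-48, -18, -12]]
Now row reduce the product.
R2 ← R2 + R1: [0, 0, 0]
R3 ← R3 + (1/3)·R1: [0, 0, 0]
1 nonzero row, so rank(AC) = 1.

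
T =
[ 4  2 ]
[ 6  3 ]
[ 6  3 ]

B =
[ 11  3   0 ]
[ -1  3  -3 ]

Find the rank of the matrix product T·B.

1

First compute TB:
[[ 42,  18,  -6],
 [ 63,  27,  -9],
 [ 63,  27,  -9]]
Now row reduce the product.
R2 ← R2 − (3/2)·R1: [0, 0, 0]
R3 ← R3 − (3/2)·R1: [0, 0, 0]
1 nonzero row, so rank(TB) = 1.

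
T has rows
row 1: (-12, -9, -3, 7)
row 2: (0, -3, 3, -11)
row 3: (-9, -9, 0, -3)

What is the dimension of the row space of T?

2

Row reduce to echelon form.
R3 ← R3 − (3/4)·R1: [0, -9/4, 9/4, -33/4]
R3 ← R3 − (3/4)·R2: [0, 0, 0, 0]
Echelon form has 2 nonzero rows, so rank(T) = 2.
The row space has dimension equal to the rank: 2.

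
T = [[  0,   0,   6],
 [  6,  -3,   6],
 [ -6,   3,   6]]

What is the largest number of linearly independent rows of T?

Row reduce to echelon form.
Swap R1 ↔ R2
R3 ← R3 + R1: [0, 0, 12]
R3 ← R3 − (2)·R2: [0, 0, 0]
Echelon form has 2 nonzero rows, so rank(T) = 2.
The rank gives the maximum number of linearly independent rows: 2.

2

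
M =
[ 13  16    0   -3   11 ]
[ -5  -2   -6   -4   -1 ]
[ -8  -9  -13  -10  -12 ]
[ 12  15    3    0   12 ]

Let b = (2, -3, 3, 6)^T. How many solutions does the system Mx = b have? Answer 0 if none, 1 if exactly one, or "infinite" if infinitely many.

Row reduce the augmented matrix [M | b].
R2 ← R2 + (5/13)·R1: [0, 54/13, -6, -67/13, 42/13, -29/13]
R3 ← R3 + (8/13)·R1: [0, 11/13, -13, -154/13, -68/13, 55/13]
R4 ← R4 − (12/13)·R1: [0, 3/13, 3, 36/13, 24/13, 54/13]
R3 ← R3 − (11/54)·R2: [0, 0, -106/9, -583/54, -53/9, 253/54]
R4 ← R4 − (1/18)·R2: [0, 0, 10/3, 55/18, 5/3, 77/18]
R4 ← R4 + (15/53)·R3: [0, 0, 0, 0, 0, 297/53]
The echelon form has 4 nonzero rows; the last pivot sits in the augmented column, so rank(M) = 3 but rank([M|b]) = 4.
Since the ranks differ, the system is inconsistent.
It has no solutions.

0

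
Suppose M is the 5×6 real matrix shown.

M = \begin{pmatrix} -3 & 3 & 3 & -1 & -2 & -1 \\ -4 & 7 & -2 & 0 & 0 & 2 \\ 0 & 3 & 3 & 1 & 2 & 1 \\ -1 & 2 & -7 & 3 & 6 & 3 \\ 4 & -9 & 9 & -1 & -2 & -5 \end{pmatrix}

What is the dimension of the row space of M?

4

Row reduce to echelon form.
R2 ← R2 − (4/3)·R1: [0, 3, -6, 4/3, 8/3, 10/3]
R4 ← R4 − (1/3)·R1: [0, 1, -8, 10/3, 20/3, 10/3]
R5 ← R5 + (4/3)·R1: [0, -5, 13, -7/3, -14/3, -19/3]
R3 ← R3 − R2: [0, 0, 9, -1/3, -2/3, -7/3]
R4 ← R4 − (1/3)·R2: [0, 0, -6, 26/9, 52/9, 20/9]
R5 ← R5 + (5/3)·R2: [0, 0, 3, -1/9, -2/9, -7/9]
R4 ← R4 + (2/3)·R3: [0, 0, 0, 8/3, 16/3, 2/3]
R5 ← R5 − (1/3)·R3: [0, 0, 0, 0, 0, 0]
Echelon form has 4 nonzero rows, so rank(M) = 4.
The row space has dimension equal to the rank: 4.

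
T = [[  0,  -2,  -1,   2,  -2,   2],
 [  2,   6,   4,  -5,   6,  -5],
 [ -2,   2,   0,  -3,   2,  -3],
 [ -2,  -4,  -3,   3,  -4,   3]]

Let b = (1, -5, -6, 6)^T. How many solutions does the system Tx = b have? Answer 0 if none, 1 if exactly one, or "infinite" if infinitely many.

0

Row reduce the augmented matrix [T | b].
Swap R1 ↔ R2
R3 ← R3 + R1: [0, 8, 4, -8, 8, -8, -11]
R4 ← R4 + R1: [0, 2, 1, -2, 2, -2, 1]
R3 ← R3 + (4)·R2: [0, 0, 0, 0, 0, 0, -7]
R4 ← R4 + R2: [0, 0, 0, 0, 0, 0, 2]
R4 ← R4 + (2/7)·R3: [0, 0, 0, 0, 0, 0, 0]
The echelon form has 3 nonzero rows; the last pivot sits in the augmented column, so rank(T) = 2 but rank([T|b]) = 3.
Since the ranks differ, the system is inconsistent.
It has no solutions.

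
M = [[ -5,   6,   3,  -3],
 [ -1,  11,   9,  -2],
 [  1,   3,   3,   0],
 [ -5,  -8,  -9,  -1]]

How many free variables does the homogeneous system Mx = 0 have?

2

Row reduce to echelon form.
R2 ← R2 − (1/5)·R1: [0, 49/5, 42/5, -7/5]
R3 ← R3 + (1/5)·R1: [0, 21/5, 18/5, -3/5]
R4 ← R4 − R1: [0, -14, -12, 2]
R3 ← R3 − (3/7)·R2: [0, 0, 0, 0]
R4 ← R4 + (10/7)·R2: [0, 0, 0, 0]
2 nonzero rows, so rank(M) = 2.
M has 4 columns; by rank–nullity, nullity = 4 − 2 = 2.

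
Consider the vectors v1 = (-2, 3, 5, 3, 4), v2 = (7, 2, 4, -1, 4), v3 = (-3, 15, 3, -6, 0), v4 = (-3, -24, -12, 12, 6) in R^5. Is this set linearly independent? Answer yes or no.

yes

Form the matrix with these vectors as rows and row reduce.
R2 ← R2 + (7/2)·R1: [0, 25/2, 43/2, 19/2, 18]
R3 ← R3 − (3/2)·R1: [0, 21/2, -9/2, -21/2, -6]
R4 ← R4 − (3/2)·R1: [0, -57/2, -39/2, 15/2, 0]
R3 ← R3 − (21/25)·R2: [0, 0, -564/25, -462/25, -528/25]
R4 ← R4 + (57/25)·R2: [0, 0, 738/25, 729/25, 1026/25]
R4 ← R4 + (123/94)·R3: [0, 0, 0, 234/47, 630/47]
4 nonzero rows, so the 4 vectors span a space of dimension 4.
Since 4 = 4, the vectors are linearly independent.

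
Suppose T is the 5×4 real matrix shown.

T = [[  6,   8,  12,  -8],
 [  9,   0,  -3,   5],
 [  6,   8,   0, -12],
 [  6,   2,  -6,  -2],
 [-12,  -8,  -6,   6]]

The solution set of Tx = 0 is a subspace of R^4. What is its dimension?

1

Row reduce to echelon form.
R2 ← R2 − (3/2)·R1: [0, -12, -21, 17]
R3 ← R3 − R1: [0, 0, -12, -4]
R4 ← R4 − R1: [0, -6, -18, 6]
R5 ← R5 + (2)·R1: [0, 8, 18, -10]
R4 ← R4 − (1/2)·R2: [0, 0, -15/2, -5/2]
R5 ← R5 + (2/3)·R2: [0, 0, 4, 4/3]
R4 ← R4 − (5/8)·R3: [0, 0, 0, 0]
R5 ← R5 + (1/3)·R3: [0, 0, 0, 0]
3 nonzero rows, so rank(T) = 3.
T has 4 columns; by rank–nullity, nullity = 4 − 3 = 1.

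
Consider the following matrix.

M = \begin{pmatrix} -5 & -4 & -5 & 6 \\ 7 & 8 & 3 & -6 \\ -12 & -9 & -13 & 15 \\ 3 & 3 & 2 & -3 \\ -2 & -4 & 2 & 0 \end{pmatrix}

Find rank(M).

2

Row reduce to echelon form.
R2 ← R2 + (7/5)·R1: [0, 12/5, -4, 12/5]
R3 ← R3 − (12/5)·R1: [0, 3/5, -1, 3/5]
R4 ← R4 + (3/5)·R1: [0, 3/5, -1, 3/5]
R5 ← R5 − (2/5)·R1: [0, -12/5, 4, -12/5]
R3 ← R3 − (1/4)·R2: [0, 0, 0, 0]
R4 ← R4 − (1/4)·R2: [0, 0, 0, 0]
R5 ← R5 + R2: [0, 0, 0, 0]
Echelon form has 2 nonzero rows, so rank(M) = 2.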